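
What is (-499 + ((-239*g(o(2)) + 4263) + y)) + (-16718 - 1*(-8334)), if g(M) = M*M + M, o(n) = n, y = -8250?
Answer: -14304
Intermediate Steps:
g(M) = M + M² (g(M) = M² + M = M + M²)
(-499 + ((-239*g(o(2)) + 4263) + y)) + (-16718 - 1*(-8334)) = (-499 + ((-478*(1 + 2) + 4263) - 8250)) + (-16718 - 1*(-8334)) = (-499 + ((-478*3 + 4263) - 8250)) + (-16718 + 8334) = (-499 + ((-239*6 + 4263) - 8250)) - 8384 = (-499 + ((-1434 + 4263) - 8250)) - 8384 = (-499 + (2829 - 8250)) - 8384 = (-499 - 5421) - 8384 = -5920 - 8384 = -14304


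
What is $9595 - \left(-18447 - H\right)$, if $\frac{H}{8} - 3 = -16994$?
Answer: $-107886$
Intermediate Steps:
$H = -135928$ ($H = 24 + 8 \left(-16994\right) = 24 - 135952 = -135928$)
$9595 - \left(-18447 - H\right) = 9595 - \left(-18447 - -135928\right) = 9595 - \left(-18447 + 135928\right) = 9595 - 117481 = -107886$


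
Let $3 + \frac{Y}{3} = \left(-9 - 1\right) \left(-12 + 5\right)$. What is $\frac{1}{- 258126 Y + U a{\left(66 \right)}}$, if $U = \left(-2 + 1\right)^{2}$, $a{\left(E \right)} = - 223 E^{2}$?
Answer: $- \frac{1}{52854714} \approx -1.892 \cdot 10^{-8}$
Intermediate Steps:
$Y = 201$ ($Y = -9 + 3 \left(-9 - 1\right) \left(-12 + 5\right) = -9 + 3 \left(\left(-10\right) \left(-7\right)\right) = -9 + 3 \cdot 70 = -9 + 210 = 201$)
$U = 1$ ($U = \left(-1\right)^{2} = 1$)
$\frac{1}{- 258126 Y + U a{\left(66 \right)}} = \frac{1}{\left(-258126\right) 201 + 1 \left(- 223 \cdot 66^{2}\right)} = \frac{1}{-51883326 + 1 \left(\left(-223\right) 4356\right)} = \frac{1}{-51883326 + 1 \left(-971388\right)} = \frac{1}{-51883326 - 971388} = \frac{1}{-52854714} = - \frac{1}{52854714}$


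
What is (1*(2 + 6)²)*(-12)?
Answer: -768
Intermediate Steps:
(1*(2 + 6)²)*(-12) = (1*8²)*(-12) = (1*64)*(-12) = 64*(-12) = -768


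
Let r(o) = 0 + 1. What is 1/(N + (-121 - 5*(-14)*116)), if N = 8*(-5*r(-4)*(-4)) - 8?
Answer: 1/8151 ≈ 0.00012268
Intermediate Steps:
r(o) = 1
N = 152 (N = 8*(-5*1*(-4)) - 8 = 8*(-5*(-4)) - 8 = 8*20 - 8 = 160 - 8 = 152)
1/(N + (-121 - 5*(-14)*116)) = 1/(152 + (-121 - 5*(-14)*116)) = 1/(152 + (-121 + 70*116)) = 1/(152 + (-121 + 8120)) = 1/(152 + 7999) = 1/8151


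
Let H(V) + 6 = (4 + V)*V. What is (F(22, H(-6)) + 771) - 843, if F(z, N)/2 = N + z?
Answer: -16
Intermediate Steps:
H(V) = -6 + V*(4 + V) (H(V) = -6 + (4 + V)*V = -6 + V*(4 + V))
F(z, N) = 2*N + 2*z (F(z, N) = 2*(N + z) = 2*N + 2*z)
(F(22, H(-6)) + 771) - 843 = ((2*(-6 + (-6)² + 4*(-6)) + 2*22) + 771) - 843 = ((2*(-6 + 36 - 24) + 44) + 771) - 843 = ((2*6 + 44) + 771) - 843 = ((12 + 44) + 771) - 843 = (56 + 771) - 843 = 827 - 843 = -16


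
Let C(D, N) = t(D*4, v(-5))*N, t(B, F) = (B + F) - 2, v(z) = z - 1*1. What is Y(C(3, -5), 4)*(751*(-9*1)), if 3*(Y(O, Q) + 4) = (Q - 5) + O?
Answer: 74349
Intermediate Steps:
v(z) = -1 + z (v(z) = z - 1 = -1 + z)
t(B, F) = -2 + B + F
C(D, N) = N*(-8 + 4*D) (C(D, N) = (-2 + D*4 + (-1 - 5))*N = (-2 + 4*D - 6)*N = (-8 + 4*D)*N = N*(-8 + 4*D))
Y(O, Q) = -17/3 + O/3 + Q/3 (Y(O, Q) = -4 + ((Q - 5) + O)/3 = -4 + ((-5 + Q) + O)/3 = -4 + (-5 + O + Q)/3 = -4 + (-5/3 + O/3 + Q/3) = -17/3 + O/3 + Q/3)
Y(C(3, -5), 4)*(751*(-9*1)) = (-17/3 + (4*(-5)*(-2 + 3))/3 + (⅓)*4)*(751*(-9*1)) = (-17/3 + (4*(-5)*1)/3 + 4/3)*(751*(-9)) = (-17/3 + (⅓)*(-20) + 4/3)*(-6759) = (-17/3 - 20/3 + 4/3)*(-6759) = -11*(-6759) = 74349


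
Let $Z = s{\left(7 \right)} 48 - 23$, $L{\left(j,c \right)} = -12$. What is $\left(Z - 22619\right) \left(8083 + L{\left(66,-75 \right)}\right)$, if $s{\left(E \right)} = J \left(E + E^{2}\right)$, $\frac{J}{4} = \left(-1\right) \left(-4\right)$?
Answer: $164373986$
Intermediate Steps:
$J = 16$ ($J = 4 \left(\left(-1\right) \left(-4\right)\right) = 4 \cdot 4 = 16$)
$s{\left(E \right)} = 16 E + 16 E^{2}$ ($s{\left(E \right)} = 16 \left(E + E^{2}\right) = 16 E + 16 E^{2}$)
$Z = 42985$ ($Z = 16 \cdot 7 \left(1 + 7\right) 48 - 23 = 16 \cdot 7 \cdot 8 \cdot 48 - 23 = 896 \cdot 48 - 23 = 43008 - 23 = 42985$)
$\left(Z - 22619\right) \left(8083 + L{\left(66,-75 \right)}\right) = \left(42985 - 22619\right) \left(8083 - 12\right) = 20366 \cdot 8071 = 164373986$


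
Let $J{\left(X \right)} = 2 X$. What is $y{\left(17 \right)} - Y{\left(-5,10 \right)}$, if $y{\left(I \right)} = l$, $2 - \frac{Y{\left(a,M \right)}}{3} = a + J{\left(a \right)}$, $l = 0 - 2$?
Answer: $-53$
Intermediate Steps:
$l = -2$ ($l = 0 - 2 = -2$)
$Y{\left(a,M \right)} = 6 - 9 a$ ($Y{\left(a,M \right)} = 6 - 3 \left(a + 2 a\right) = 6 - 3 \cdot 3 a = 6 - 9 a$)
$y{\left(I \right)} = -2$
$y{\left(17 \right)} - Y{\left(-5,10 \right)} = -2 - \left(6 - -45\right) = -2 - \left(6 + 45\right) = -2 - 51 = -53$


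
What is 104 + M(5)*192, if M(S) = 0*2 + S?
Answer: 1064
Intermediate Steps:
M(S) = S (M(S) = 0 + S = S)
104 + M(5)*192 = 104 + 5*192 = 104 + 960 = 1064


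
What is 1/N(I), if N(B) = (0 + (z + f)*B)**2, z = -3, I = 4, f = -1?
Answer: 1/256 ≈ 0.0039063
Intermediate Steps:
N(B) = 16*B**2 (N(B) = (0 + (-3 - 1)*B)**2 = (0 - 4*B)**2 = (-4*B)**2 = 16*B**2)
1/N(I) = 1/(16*4**2) = 1/(16*16) = 1/256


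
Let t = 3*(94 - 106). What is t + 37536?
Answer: 37500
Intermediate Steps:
t = -36 (t = 3*(-12) = -36)
t + 37536 = -36 + 37536 = 37500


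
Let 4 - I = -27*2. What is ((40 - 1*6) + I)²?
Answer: 8464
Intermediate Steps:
I = 58 (I = 4 - (-27)*2 = 4 - 1*(-54) = 4 + 54 = 58)
((40 - 1*6) + I)² = ((40 - 1*6) + 58)² = ((40 - 6) + 58)² = (34 + 58)² = 92² = 8464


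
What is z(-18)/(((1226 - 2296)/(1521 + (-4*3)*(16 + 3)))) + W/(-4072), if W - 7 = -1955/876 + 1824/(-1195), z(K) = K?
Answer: 9920530905559/456103661280 ≈ 21.751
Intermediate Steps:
W = 3393691/1046820 (W = 7 + (-1955/876 + 1824/(-1195)) = 7 + (-1955*1/876 + 1824*(-1/1195)) = 7 + (-1955/876 - 1824/1195) = 7 - 3934049/1046820 = 3393691/1046820 ≈ 3.2419)
z(-18)/(((1226 - 2296)/(1521 + (-4*3)*(16 + 3)))) + W/(-4072) = -18*(1521 + (-4*3)*(16 + 3))/(1226 - 2296) + (3393691/1046820)/(-4072) = -18/((-1070/(1521 - 12*19))) + (3393691/1046820)*(-1/4072) = -18/((-1070/(1521 - 228))) - 3393691/4262651040 = -18/((-1070/1293)) - 3393691/4262651040 = -18/((-1070*1/1293)) - 3393691/4262651040 = -18/(-1070/1293) - 3393691/4262651040 = -18*(-1293/1070) - 3393691/4262651040 = 11637/535 - 3393691/4262651040 = 9920530905559/456103661280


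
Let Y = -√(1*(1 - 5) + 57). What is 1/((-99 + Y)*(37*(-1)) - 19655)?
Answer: -15992/255671507 - 37*√53/255671507 ≈ -6.3603e-5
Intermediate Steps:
Y = -√53 (Y = -√(1*(-4) + 57) = -√(-4 + 57) = -√53 ≈ -7.2801)
1/((-99 + Y)*(37*(-1)) - 19655) = 1/((-99 - √53)*(37*(-1)) - 19655) = 1/((-99 - √53)*(-37) - 19655) = 1/((3663 + 37*√53) - 19655) = 1/(-15992 + 37*√53)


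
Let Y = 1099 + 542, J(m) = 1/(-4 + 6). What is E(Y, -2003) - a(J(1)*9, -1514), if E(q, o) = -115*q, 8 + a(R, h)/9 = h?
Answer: -175017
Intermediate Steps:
J(m) = ½ (J(m) = 1/2 = ½)
a(R, h) = -72 + 9*h
Y = 1641
E(Y, -2003) - a(J(1)*9, -1514) = -115*1641 - (-72 + 9*(-1514)) = -188715 - (-72 - 13626) = -188715 - 1*(-13698) = -188715 + 13698 = -175017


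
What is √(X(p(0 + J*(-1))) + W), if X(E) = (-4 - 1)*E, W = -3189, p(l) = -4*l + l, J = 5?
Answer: 8*I*√51 ≈ 57.131*I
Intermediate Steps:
p(l) = -3*l
X(E) = -5*E
√(X(p(0 + J*(-1))) + W) = √(-(-15)*(0 + 5*(-1)) - 3189) = √(-(-15)*(0 - 5) - 3189) = √(-(-15)*(-5) - 3189) = √(-5*15 - 3189) = √(-75 - 3189) = √(-3264) = 8*I*√51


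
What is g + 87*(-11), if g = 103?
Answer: -854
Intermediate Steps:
g + 87*(-11) = 103 + 87*(-11) = 103 - 957 = -854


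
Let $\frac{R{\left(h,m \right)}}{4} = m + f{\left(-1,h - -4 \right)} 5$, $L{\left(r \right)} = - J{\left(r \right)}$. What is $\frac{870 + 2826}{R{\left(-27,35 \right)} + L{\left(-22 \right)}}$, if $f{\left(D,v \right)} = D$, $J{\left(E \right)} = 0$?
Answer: $\frac{154}{5} \approx 30.8$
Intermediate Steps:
$L{\left(r \right)} = 0$ ($L{\left(r \right)} = \left(-1\right) 0 = 0$)
$R{\left(h,m \right)} = -20 + 4 m$ ($R{\left(h,m \right)} = 4 \left(m - 5\right) = 4 \left(-5 + m\right) = -20 + 4 m$)
$\frac{870 + 2826}{R{\left(-27,35 \right)} + L{\left(-22 \right)}} = \frac{870 + 2826}{\left(-20 + 4 \cdot 35\right) + 0} = \frac{3696}{\left(-20 + 140\right) + 0} = \frac{3696}{120 + 0} = \frac{3696}{120} = 3696 \cdot \frac{1}{120} = \frac{154}{5}$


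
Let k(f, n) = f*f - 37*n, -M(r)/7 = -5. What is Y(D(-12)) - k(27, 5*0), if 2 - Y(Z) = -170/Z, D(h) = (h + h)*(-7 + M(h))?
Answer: -244357/336 ≈ -727.25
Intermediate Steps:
M(r) = 35 (M(r) = -7*(-5) = 35)
k(f, n) = f² - 37*n
D(h) = 56*h (D(h) = (h + h)*(-7 + 35) = (2*h)*28 = 56*h)
Y(Z) = 2 + 170/Z (Y(Z) = 2 - (-170)/Z = 2 + 170/Z)
Y(D(-12)) - k(27, 5*0) = (2 + 170/((56*(-12)))) - (27² - 185*0) = (2 + 170/(-672)) - (729 - 37*0) = (2 + 170*(-1/672)) - (729 + 0) = (2 - 85/336) - 1*729 = 587/336 - 729 = -244357/336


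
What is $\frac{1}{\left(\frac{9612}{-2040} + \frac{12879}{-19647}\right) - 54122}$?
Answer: $- \frac{371110}{20087207273} \approx -1.8475 \cdot 10^{-5}$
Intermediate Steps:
$\frac{1}{\left(\frac{9612}{-2040} + \frac{12879}{-19647}\right) - 54122} = \frac{1}{\left(9612 \left(- \frac{1}{2040}\right) + 12879 \left(- \frac{1}{19647}\right)\right) - 54122} = \frac{1}{\left(- \frac{801}{170} - \frac{1431}{2183}\right) - 54122} = \frac{1}{- \frac{1991853}{371110} - 54122} = \frac{1}{- \frac{20087207273}{371110}} = - \frac{371110}{20087207273}$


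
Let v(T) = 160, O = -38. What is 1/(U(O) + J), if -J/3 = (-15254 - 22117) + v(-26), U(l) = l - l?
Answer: 1/111633 ≈ 8.9579e-6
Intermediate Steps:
U(l) = 0
J = 111633 (J = -3*((-15254 - 22117) + 160) = -3*(-37371 + 160) = -3*(-37211) = 111633)
1/(U(O) + J) = 1/(0 + 111633) = 1/111633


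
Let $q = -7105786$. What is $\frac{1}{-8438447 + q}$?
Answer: $- \frac{1}{15544233} \approx -6.4333 \cdot 10^{-8}$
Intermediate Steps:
$\frac{1}{-8438447 + q} = \frac{1}{-8438447 - 7105786} = \frac{1}{-15544233} = - \frac{1}{15544233}$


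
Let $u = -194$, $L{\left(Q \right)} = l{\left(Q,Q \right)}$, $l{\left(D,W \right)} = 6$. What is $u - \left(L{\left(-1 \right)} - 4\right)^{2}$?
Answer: $-198$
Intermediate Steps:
$L{\left(Q \right)} = 6$
$u - \left(L{\left(-1 \right)} - 4\right)^{2} = -194 - \left(6 - 4\right)^{2} = -194 - 2^{2} = -194 - 4 = -198$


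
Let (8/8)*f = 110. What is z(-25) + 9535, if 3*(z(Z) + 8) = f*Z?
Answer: 25831/3 ≈ 8610.3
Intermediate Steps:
f = 110
z(Z) = -8 + 110*Z/3 (z(Z) = -8 + (110*Z)/3 = -8 + 110*Z/3)
z(-25) + 9535 = (-8 + (110/3)*(-25)) + 9535 = (-8 - 2750/3) + 9535 = -2774/3 + 9535 = 25831/3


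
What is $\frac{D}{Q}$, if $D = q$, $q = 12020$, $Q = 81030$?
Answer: $\frac{1202}{8103} \approx 0.14834$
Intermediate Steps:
$D = 12020$
$\frac{D}{Q} = \frac{12020}{81030} = 12020 \cdot \frac{1}{81030} = \frac{1202}{8103}$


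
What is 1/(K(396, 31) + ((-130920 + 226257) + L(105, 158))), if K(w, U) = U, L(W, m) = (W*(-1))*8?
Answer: 1/94528 ≈ 1.0579e-5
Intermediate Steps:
L(W, m) = -8*W (L(W, m) = -W*8 = -8*W)
1/(K(396, 31) + ((-130920 + 226257) + L(105, 158))) = 1/(31 + ((-130920 + 226257) - 8*105)) = 1/(31 + (95337 - 840)) = 1/(31 + 94497) = 1/94528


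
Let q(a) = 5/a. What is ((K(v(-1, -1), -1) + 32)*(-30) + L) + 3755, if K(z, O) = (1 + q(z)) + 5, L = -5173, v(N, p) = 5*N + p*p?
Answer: -5041/2 ≈ -2520.5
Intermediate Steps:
v(N, p) = p² + 5*N (v(N, p) = 5*N + p² = p² + 5*N)
K(z, O) = 6 + 5/z (K(z, O) = (1 + 5/z) + 5 = 6 + 5/z)
((K(v(-1, -1), -1) + 32)*(-30) + L) + 3755 = (((6 + 5/((-1)² + 5*(-1))) + 32)*(-30) - 5173) + 3755 = (((6 + 5/(1 - 5)) + 32)*(-30) - 5173) + 3755 = (((6 + 5/(-4)) + 32)*(-30) - 5173) + 3755 = (((6 + 5*(-¼)) + 32)*(-30) - 5173) + 3755 = (((6 - 5/4) + 32)*(-30) - 5173) + 3755 = ((19/4 + 32)*(-30) - 5173) + 3755 = ((147/4)*(-30) - 5173) + 3755 = (-2205/2 - 5173) + 3755 = -12551/2 + 3755 = -5041/2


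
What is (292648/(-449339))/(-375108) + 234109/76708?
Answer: 9864811853723623/3232295884317324 ≈ 3.0520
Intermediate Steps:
(292648/(-449339))/(-375108) + 234109/76708 = (292648*(-1/449339))*(-1/375108) + 234109*(1/76708) = -292648/449339*(-1/375108) + 234109/76708 = 73162/42137663403 + 234109/76708 = 9864811853723623/3232295884317324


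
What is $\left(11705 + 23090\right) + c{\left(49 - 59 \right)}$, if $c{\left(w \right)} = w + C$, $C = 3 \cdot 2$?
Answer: $34791$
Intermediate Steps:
$C = 6$
$c{\left(w \right)} = 6 + w$ ($c{\left(w \right)} = w + 6 = 6 + w$)
$\left(11705 + 23090\right) + c{\left(49 - 59 \right)} = \left(11705 + 23090\right) + \left(6 + \left(49 - 59\right)\right) = 34795 + \left(6 - 10\right) = 34795 - 4 = 34791$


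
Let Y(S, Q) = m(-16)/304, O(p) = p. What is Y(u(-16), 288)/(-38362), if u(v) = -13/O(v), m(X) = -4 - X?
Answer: -3/2915512 ≈ -1.0290e-6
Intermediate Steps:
u(v) = -13/v
Y(S, Q) = 3/76 (Y(S, Q) = (-4 - 1*(-16))/304 = (-4 + 16)*(1/304) = 12*(1/304) = 3/76)
Y(u(-16), 288)/(-38362) = (3/76)/(-38362) = (3/76)*(-1/38362) = -3/2915512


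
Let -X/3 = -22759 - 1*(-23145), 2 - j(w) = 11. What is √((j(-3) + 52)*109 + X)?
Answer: √3529 ≈ 59.405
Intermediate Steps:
j(w) = -9 (j(w) = 2 - 1*11 = 2 - 11 = -9)
X = -1158 (X = -3*(-22759 - 1*(-23145)) = -3*(-22759 + 23145) = -3*386 = -1158)
√((j(-3) + 52)*109 + X) = √((-9 + 52)*109 - 1158) = √(43*109 - 1158) = √(4687 - 1158) = √3529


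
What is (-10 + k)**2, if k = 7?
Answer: 9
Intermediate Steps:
(-10 + k)**2 = (-10 + 7)**2 = (-3)**2 = 9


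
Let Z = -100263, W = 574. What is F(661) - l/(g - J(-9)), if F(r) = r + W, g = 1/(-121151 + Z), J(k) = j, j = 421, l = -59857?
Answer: 101867711527/93215295 ≈ 1092.8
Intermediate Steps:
J(k) = 421
g = -1/221414 (g = 1/(-121151 - 100263) = 1/(-221414) = -1/221414 ≈ -4.5164e-6)
F(r) = 574 + r (F(r) = r + 574 = 574 + r)
F(661) - l/(g - J(-9)) = (574 + 661) - (-59857)/(-1/221414 - 1*421) = 1235 - (-59857)/(-1/221414 - 421) = 1235 - (-59857)/(-93215295/221414) = 1235 - (-59857)*(-221414)/93215295 = 1235 - 1*13253177798/93215295 = 1235 - 13253177798/93215295 = 101867711527/93215295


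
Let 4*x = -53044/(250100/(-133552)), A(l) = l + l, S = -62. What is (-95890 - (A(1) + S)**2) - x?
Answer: -6663370518/62525 ≈ -1.0657e+5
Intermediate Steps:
A(l) = 2*l
x = 442758268/62525 (x = (-53044/(250100/(-133552)))/4 = (-53044/(250100*(-1/133552)))/4 = (-53044/(-62525/33388))/4 = (-53044*(-33388/62525))/4 = (1/4)*(1771033072/62525) = 442758268/62525 ≈ 7081.3)
(-95890 - (A(1) + S)**2) - x = (-95890 - (2*1 - 62)**2) - 1*442758268/62525 = (-95890 - (2 - 62)**2) - 442758268/62525 = (-95890 - 1*(-60)**2) - 442758268/62525 = (-95890 - 1*3600) - 442758268/62525 = (-95890 - 3600) - 442758268/62525 = -99490 - 442758268/62525 = -6663370518/62525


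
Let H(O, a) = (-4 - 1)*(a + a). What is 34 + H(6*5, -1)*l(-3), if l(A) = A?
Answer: 4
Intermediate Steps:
H(O, a) = -10*a
34 + H(6*5, -1)*l(-3) = 34 - 10*(-1)*(-3) = 34 + 10*(-3) = 34 - 30 = 4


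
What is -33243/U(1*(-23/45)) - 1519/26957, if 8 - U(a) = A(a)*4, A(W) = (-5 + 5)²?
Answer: -128020529/30808 ≈ -4155.4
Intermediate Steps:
A(W) = 0 (A(W) = 0² = 0)
U(a) = 8 (U(a) = 8 - 0*4 = 8 - 1*0 = 8 + 0 = 8)
-33243/U(1*(-23/45)) - 1519/26957 = -33243/8 - 1519/26957 = -33243*⅛ - 1519*1/26957 = -33243/8 - 217/3851 = -128020529/30808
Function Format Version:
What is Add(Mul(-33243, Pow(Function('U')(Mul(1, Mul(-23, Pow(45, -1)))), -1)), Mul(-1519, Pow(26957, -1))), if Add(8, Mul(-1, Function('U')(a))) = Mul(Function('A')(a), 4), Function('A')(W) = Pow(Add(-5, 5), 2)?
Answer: Rational(-128020529, 30808) ≈ -4155.4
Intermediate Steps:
Function('A')(W) = 0 (Function('A')(W) = Pow(0, 2) = 0)
Function('U')(a) = 8 (Function('U')(a) = Add(8, Mul(-1, Mul(0, 4))) = Add(8, Mul(-1, 0)) = Add(8, 0) = 8)
Add(Mul(-33243, Pow(Function('U')(Mul(1, Mul(-23, Pow(45, -1)))), -1)), Mul(-1519, Pow(26957, -1))) = Add(Mul(-33243, Pow(8, -1)), Mul(-1519, Pow(26957, -1))) = Add(Mul(-33243, Rational(1, 8)), Mul(-1519, Rational(1, 26957))) = Add(Rational(-33243, 8), Rational(-217, 3851)) = Rational(-128020529, 30808)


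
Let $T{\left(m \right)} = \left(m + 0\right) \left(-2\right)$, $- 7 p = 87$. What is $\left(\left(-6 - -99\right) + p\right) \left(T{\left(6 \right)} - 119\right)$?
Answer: $- \frac{73884}{7} \approx -10555.0$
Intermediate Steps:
$p = - \frac{87}{7}$ ($p = \left(- \frac{1}{7}\right) 87 = - \frac{87}{7} \approx -12.429$)
$T{\left(m \right)} = - 2 m$ ($T{\left(m \right)} = m \left(-2\right) = - 2 m$)
$\left(\left(-6 - -99\right) + p\right) \left(T{\left(6 \right)} - 119\right) = \left(\left(-6 - -99\right) - \frac{87}{7}\right) \left(\left(-2\right) 6 - 119\right) = \left(\left(-6 + 99\right) - \frac{87}{7}\right) \left(-12 - 119\right) = \left(93 - \frac{87}{7}\right) \left(-131\right) = \frac{564}{7} \left(-131\right) = - \frac{73884}{7}$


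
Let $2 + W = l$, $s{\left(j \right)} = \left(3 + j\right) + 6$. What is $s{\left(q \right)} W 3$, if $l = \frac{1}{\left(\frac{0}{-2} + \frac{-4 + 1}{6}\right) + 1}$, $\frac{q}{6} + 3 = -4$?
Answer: $0$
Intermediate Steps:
$q = -42$ ($q = -18 + 6 \left(-4\right) = -18 - 24 = -42$)
$l = 2$ ($l = \frac{1}{\left(0 \left(- \frac{1}{2}\right) - \frac{1}{2}\right) + 1} = \frac{1}{\left(0 - \frac{1}{2}\right) + 1} = \frac{1}{- \frac{1}{2} + 1} = \frac{1}{\frac{1}{2}} = 2$)
$s{\left(j \right)} = 9 + j$
$W = 0$ ($W = -2 + 2 = 0$)
$s{\left(q \right)} W 3 = \left(9 - 42\right) 0 \cdot 3 = \left(-33\right) 0 \cdot 3 = 0 \cdot 3 = 0$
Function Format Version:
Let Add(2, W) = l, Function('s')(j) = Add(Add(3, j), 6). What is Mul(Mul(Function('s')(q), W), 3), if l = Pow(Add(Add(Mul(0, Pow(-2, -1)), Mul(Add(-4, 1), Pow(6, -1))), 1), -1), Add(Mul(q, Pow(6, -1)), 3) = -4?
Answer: 0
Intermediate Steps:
q = -42 (q = Add(-18, Mul(6, -4)) = Add(-18, -24) = -42)
l = 2 (l = Pow(Add(Add(Mul(0, Rational(-1, 2)), Mul(-3, Rational(1, 6))), 1), -1) = Pow(Add(Add(0, Rational(-1, 2)), 1), -1) = Pow(Add(Rational(-1, 2), 1), -1) = Pow(Rational(1, 2), -1) = 2)
Function('s')(j) = Add(9, j)
W = 0 (W = Add(-2, 2) = 0)
Mul(Mul(Function('s')(q), W), 3) = Mul(Mul(Add(9, -42), 0), 3) = Mul(Mul(-33, 0), 3) = Mul(0, 3) = 0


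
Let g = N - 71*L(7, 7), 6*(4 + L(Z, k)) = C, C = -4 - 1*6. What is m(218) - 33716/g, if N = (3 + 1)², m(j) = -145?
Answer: -283123/1255 ≈ -225.60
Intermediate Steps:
C = -10 (C = -4 - 6 = -10)
L(Z, k) = -17/3 (L(Z, k) = -4 + (⅙)*(-10) = -4 - 5/3 = -17/3)
N = 16 (N = 4² = 16)
g = 1255/3 (g = 16 - 71*(-17/3) = 16 + 1207/3 = 1255/3 ≈ 418.33)
m(218) - 33716/g = -145 - 33716/1255/3 = -145 - 33716*3/1255 = -145 - 101148/1255 = -283123/1255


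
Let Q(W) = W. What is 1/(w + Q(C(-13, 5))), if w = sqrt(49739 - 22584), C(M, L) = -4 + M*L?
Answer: 69/22394 + sqrt(27155)/22394 ≈ 0.010440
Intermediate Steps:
C(M, L) = -4 + L*M
w = sqrt(27155) ≈ 164.79
1/(w + Q(C(-13, 5))) = 1/(sqrt(27155) + (-4 + 5*(-13))) = 1/(sqrt(27155) + (-4 - 65)) = 1/(sqrt(27155) - 69) = 1/(-69 + sqrt(27155))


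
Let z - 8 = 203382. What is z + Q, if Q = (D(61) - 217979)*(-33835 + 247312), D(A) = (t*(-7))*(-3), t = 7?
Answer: -46501918474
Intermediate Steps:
z = 203390 (z = 8 + 203382 = 203390)
D(A) = 147 (D(A) = (7*(-7))*(-3) = -49*(-3) = 147)
Q = -46502121864 (Q = (147 - 217979)*(-33835 + 247312) = -217832*213477 = -46502121864)
z + Q = 203390 - 46502121864 = -46501918474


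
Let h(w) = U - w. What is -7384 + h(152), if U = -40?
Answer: -7576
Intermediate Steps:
h(w) = -40 - w
-7384 + h(152) = -7384 + (-40 - 1*152) = -7384 + (-40 - 152) = -7384 - 192 = -7576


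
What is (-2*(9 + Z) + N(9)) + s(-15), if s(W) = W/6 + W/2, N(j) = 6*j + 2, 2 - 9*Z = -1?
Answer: 82/3 ≈ 27.333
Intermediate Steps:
Z = ⅓ (Z = 2/9 - ⅑*(-1) = 2/9 + ⅑ = ⅓ ≈ 0.33333)
N(j) = 2 + 6*j
s(W) = 2*W/3 (s(W) = W*(⅙) + W*(½) = W/6 + W/2 = 2*W/3)
(-2*(9 + Z) + N(9)) + s(-15) = (-2*(9 + ⅓) + (2 + 6*9)) + (⅔)*(-15) = (-2*28/3 + (2 + 54)) - 10 = (-56/3 + 56) - 10 = 112/3 - 10 = 82/3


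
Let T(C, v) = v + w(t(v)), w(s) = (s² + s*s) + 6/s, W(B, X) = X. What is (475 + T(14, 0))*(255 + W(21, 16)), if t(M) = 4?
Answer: 275607/2 ≈ 1.3780e+5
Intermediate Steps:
w(s) = 2*s² + 6/s (w(s) = (s² + s²) + 6/s = 2*s² + 6/s)
T(C, v) = 67/2 + v (T(C, v) = v + 2*(3 + 4³)/4 = v + 2*(¼)*(3 + 64) = v + 2*(¼)*67 = v + 67/2 = 67/2 + v)
(475 + T(14, 0))*(255 + W(21, 16)) = (475 + (67/2 + 0))*(255 + 16) = (475 + 67/2)*271 = (1017/2)*271 = 275607/2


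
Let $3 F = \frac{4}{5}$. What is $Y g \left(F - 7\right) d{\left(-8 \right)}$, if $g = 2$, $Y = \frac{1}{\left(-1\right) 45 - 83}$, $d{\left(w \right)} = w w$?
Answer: $\frac{101}{15} \approx 6.7333$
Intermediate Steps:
$d{\left(w \right)} = w^{2}$
$Y = - \frac{1}{128}$ ($Y = \frac{1}{-45 - 83} = \frac{1}{-128} = - \frac{1}{128} \approx -0.0078125$)
$F = \frac{4}{15}$ ($F = \frac{4 \cdot \frac{1}{5}}{3} = \frac{1}{3} \cdot \frac{4}{5} = \frac{4}{15} \approx 0.26667$)
$Y g \left(F - 7\right) d{\left(-8 \right)} = - \frac{2 \left(\frac{4}{15} - 7\right)}{128} \left(-8\right)^{2} = - \frac{2 \left(- \frac{101}{15}\right)}{128} \cdot 64 = \left(- \frac{1}{128}\right) \left(- \frac{202}{15}\right) 64 = \frac{101}{960} \cdot 64 = \frac{101}{15}$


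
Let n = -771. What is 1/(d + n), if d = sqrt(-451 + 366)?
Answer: -771/594526 - I*sqrt(85)/594526 ≈ -0.0012968 - 1.5507e-5*I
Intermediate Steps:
d = I*sqrt(85) (d = sqrt(-85) = I*sqrt(85) ≈ 9.2195*I)
1/(d + n) = 1/(I*sqrt(85) - 771) = 1/(-771 + I*sqrt(85))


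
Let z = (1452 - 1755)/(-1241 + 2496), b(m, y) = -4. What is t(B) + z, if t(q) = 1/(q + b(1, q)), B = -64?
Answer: -21859/85340 ≈ -0.25614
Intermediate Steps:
t(q) = 1/(-4 + q) (t(q) = 1/(q - 4) = 1/(-4 + q))
z = -303/1255 ≈ -0.24143
t(B) + z = 1/(-4 - 64) - 303/1255 = 1/(-68) - 303/1255 = -1/68 - 303/1255 = -21859/85340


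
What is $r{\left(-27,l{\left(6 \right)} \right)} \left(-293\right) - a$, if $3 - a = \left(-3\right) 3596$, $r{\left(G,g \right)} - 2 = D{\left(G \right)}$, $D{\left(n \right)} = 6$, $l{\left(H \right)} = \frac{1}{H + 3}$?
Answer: $-13135$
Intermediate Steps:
$l{\left(H \right)} = \frac{1}{3 + H}$
$r{\left(G,g \right)} = 8$ ($r{\left(G,g \right)} = 2 + 6 = 8$)
$a = 10791$ ($a = 3 - \left(-3\right) 3596 = 3 - -10788 = 3 + 10788 = 10791$)
$r{\left(-27,l{\left(6 \right)} \right)} \left(-293\right) - a = 8 \left(-293\right) - 10791 = -2344 - 10791 = -13135$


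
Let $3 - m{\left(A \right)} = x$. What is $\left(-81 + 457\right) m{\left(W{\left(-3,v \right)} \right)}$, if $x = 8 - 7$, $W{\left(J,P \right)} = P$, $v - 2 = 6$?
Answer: $752$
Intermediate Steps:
$v = 8$ ($v = 2 + 6 = 8$)
$x = 1$
$m{\left(A \right)} = 2$ ($m{\left(A \right)} = 3 - 1 = 2$)
$\left(-81 + 457\right) m{\left(W{\left(-3,v \right)} \right)} = \left(-81 + 457\right) 2 = 376 \cdot 2 = 752$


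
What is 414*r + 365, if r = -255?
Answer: -105205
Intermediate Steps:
414*r + 365 = 414*(-255) + 365 = -105570 + 365 = -105205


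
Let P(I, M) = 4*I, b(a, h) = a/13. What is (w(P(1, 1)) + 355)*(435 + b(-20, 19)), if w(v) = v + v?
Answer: 2045505/13 ≈ 1.5735e+5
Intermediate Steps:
b(a, h) = a/13 (b(a, h) = a*(1/13) = a/13)
w(v) = 2*v
(w(P(1, 1)) + 355)*(435 + b(-20, 19)) = (2*(4*1) + 355)*(435 + (1/13)*(-20)) = (2*4 + 355)*(435 - 20/13) = (8 + 355)*(5635/13) = 363*(5635/13) = 2045505/13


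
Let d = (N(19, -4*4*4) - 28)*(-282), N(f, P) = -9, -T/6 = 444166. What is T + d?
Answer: -2654562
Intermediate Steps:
T = -2664996 (T = -6*444166 = -2664996)
d = 10434 (d = (-9 - 28)*(-282) = -37*(-282) = 10434)
T + d = -2664996 + 10434 = -2654562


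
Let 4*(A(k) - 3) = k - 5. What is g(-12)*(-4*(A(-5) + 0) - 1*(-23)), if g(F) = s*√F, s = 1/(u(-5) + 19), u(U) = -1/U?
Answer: 35*I*√3/16 ≈ 3.7889*I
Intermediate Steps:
A(k) = 7/4 + k/4 (A(k) = 3 + (k - 5)/4 = 3 + (-5 + k)/4 = 3 + (-5/4 + k/4) = 7/4 + k/4)
s = 5/96 (s = 1/(-1/(-5) + 19) = 1/(-1*(-⅕) + 19) = 1/(⅕ + 19) = 1/(96/5) = 5/96 ≈ 0.052083)
g(F) = 5*√F/96
g(-12)*(-4*(A(-5) + 0) - 1*(-23)) = (5*√(-12)/96)*(-4*((7/4 + (¼)*(-5)) + 0) - 1*(-23)) = (5*(2*I*√3)/96)*(-4*((7/4 - 5/4) + 0) + 23) = (5*I*√3/48)*(-4*(½ + 0) + 23) = (5*I*√3/48)*(-4*½ + 23) = (5*I*√3/48)*(-2 + 23) = (5*I*√3/48)*21 = 35*I*√3/16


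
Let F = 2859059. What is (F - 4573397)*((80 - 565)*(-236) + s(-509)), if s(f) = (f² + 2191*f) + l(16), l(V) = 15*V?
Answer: 1271075338044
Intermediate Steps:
s(f) = 240 + f² + 2191*f (s(f) = (f² + 2191*f) + 15*16 = (f² + 2191*f) + 240 = 240 + f² + 2191*f)
(F - 4573397)*((80 - 565)*(-236) + s(-509)) = (2859059 - 4573397)*((80 - 565)*(-236) + (240 + (-509)² + 2191*(-509))) = -1714338*(-485*(-236) + (240 + 259081 - 1115219)) = -1714338*(114460 - 855898) = -1714338*(-741438) = 1271075338044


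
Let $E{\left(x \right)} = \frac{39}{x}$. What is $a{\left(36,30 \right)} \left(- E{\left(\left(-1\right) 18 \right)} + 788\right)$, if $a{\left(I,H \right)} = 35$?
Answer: $\frac{165935}{6} \approx 27656.0$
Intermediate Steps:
$a{\left(36,30 \right)} \left(- E{\left(\left(-1\right) 18 \right)} + 788\right) = 35 \left(- \frac{39}{\left(-1\right) 18} + 788\right) = 35 \left(- \frac{39}{-18} + 788\right) = 35 \left(- \frac{39 \left(-1\right)}{18} + 788\right) = 35 \left(\left(-1\right) \left(- \frac{13}{6}\right) + 788\right) = 35 \left(\frac{13}{6} + 788\right) = 35 \cdot \frac{4741}{6} = \frac{165935}{6}$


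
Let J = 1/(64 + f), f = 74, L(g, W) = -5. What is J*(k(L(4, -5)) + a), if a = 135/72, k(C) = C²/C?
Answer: -25/1104 ≈ -0.022645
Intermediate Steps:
k(C) = C
J = 1/138 (J = 1/(64 + 74) = 1/138 ≈ 0.0072464)
a = 15/8 (a = 135*(1/72) = 15/8 ≈ 1.8750)
J*(k(L(4, -5)) + a) = (-5 + 15/8)/138 = (1/138)*(-25/8) = -25/1104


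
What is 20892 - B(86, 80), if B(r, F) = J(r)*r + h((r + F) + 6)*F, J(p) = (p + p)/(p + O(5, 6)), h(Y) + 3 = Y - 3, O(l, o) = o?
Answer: 171378/23 ≈ 7451.2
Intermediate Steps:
h(Y) = -6 + Y (h(Y) = -3 + (Y - 3) = -3 + (-3 + Y) = -6 + Y)
J(p) = 2*p/(6 + p) (J(p) = (p + p)/(p + 6) = (2*p)/(6 + p) = 2*p/(6 + p))
B(r, F) = F*(F + r) + 2*r²/(6 + r) (B(r, F) = (2*r/(6 + r))*r + (-6 + ((r + F) + 6))*F = 2*r²/(6 + r) + (-6 + ((F + r) + 6))*F = 2*r²/(6 + r) + (-6 + (6 + F + r))*F = 2*r²/(6 + r) + (F + r)*F = 2*r²/(6 + r) + F*(F + r) = F*(F + r) + 2*r²/(6 + r))
20892 - B(86, 80) = 20892 - (2*86² + 80*(6 + 86)*(80 + 86))/(6 + 86) = 20892 - (2*7396 + 80*92*166)/92 = 20892 - (14792 + 1221760)/92 = 20892 - 1236552/92 = 20892 - 1*309138/23 = 20892 - 309138/23 = 171378/23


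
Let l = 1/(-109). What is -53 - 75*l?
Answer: -5702/109 ≈ -52.312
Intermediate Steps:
l = -1/109 ≈ -0.0091743
-53 - 75*l = -53 - 75*(-1/109) = -53 + 75/109 = -5702/109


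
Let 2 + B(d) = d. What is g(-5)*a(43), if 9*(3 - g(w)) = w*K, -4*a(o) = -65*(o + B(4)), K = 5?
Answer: 4225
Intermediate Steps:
B(d) = -2 + d
a(o) = 65/2 + 65*o/4 (a(o) = -(-65)*(o + (-2 + 4))/4 = -(-65)*(o + 2)/4 = -(-65)*(2 + o)/4 = -(-130 - 65*o)/4 = 65/2 + 65*o/4)
g(w) = 3 - 5*w/9 (g(w) = 3 - w*5/9 = 3 - 5*w/9)
g(-5)*a(43) = (3 - 5/9*(-5))*(65/2 + (65/4)*43) = (3 + 25/9)*(65/2 + 2795/4) = (52/9)*(2925/4) = 4225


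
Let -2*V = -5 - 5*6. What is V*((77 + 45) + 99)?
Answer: 7735/2 ≈ 3867.5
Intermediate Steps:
V = 35/2 (V = -(-5 - 5*6)/2 = -(-5 - 30)/2 = -1/2*(-35) = 35/2 ≈ 17.500)
V*((77 + 45) + 99) = 35*((77 + 45) + 99)/2 = 35*(122 + 99)/2 = (35/2)*221 = 7735/2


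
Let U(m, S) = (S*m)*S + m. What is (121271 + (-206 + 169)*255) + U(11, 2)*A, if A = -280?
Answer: 96436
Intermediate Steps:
U(m, S) = m + m*S² (U(m, S) = m*S² + m = m + m*S²)
(121271 + (-206 + 169)*255) + U(11, 2)*A = (121271 + (-206 + 169)*255) + (11*(1 + 2²))*(-280) = (121271 - 37*255) + (11*(1 + 4))*(-280) = (121271 - 9435) + (11*5)*(-280) = 111836 + 55*(-280) = 111836 - 15400 = 96436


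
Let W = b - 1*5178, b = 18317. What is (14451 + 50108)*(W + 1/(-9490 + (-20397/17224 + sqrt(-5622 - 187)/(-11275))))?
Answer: 2881781469637056687651334463718309/3397362905774910018347009 + 215944117925729600*I*sqrt(5809)/3397362905774910018347009 ≈ 8.4824e+8 + 4.8445e-6*I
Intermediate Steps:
W = 13139 (W = 18317 - 1*5178 = 18317 - 5178 = 13139)
(14451 + 50108)*(W + 1/(-9490 + (-20397/17224 + sqrt(-5622 - 187)/(-11275)))) = (14451 + 50108)*(13139 + 1/(-9490 + (-20397/17224 + sqrt(-5622 - 187)/(-11275)))) = 64559*(13139 + 1/(-9490 + (-20397*1/17224 + sqrt(-5809)*(-1/11275)))) = 64559*(13139 + 1/(-9490 + (-20397/17224 + (I*sqrt(5809))*(-1/11275)))) = 64559*(13139 + 1/(-9490 + (-20397/17224 - I*sqrt(5809)/11275))) = 64559*(13139 + 1/(-163476157/17224 - I*sqrt(5809)/11275)) = 848240701 + 64559/(-163476157/17224 - I*sqrt(5809)/11275)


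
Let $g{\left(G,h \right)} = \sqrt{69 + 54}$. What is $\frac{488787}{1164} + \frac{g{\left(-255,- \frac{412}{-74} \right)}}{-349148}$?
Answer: $\frac{162929}{388} - \frac{\sqrt{123}}{349148} \approx 419.92$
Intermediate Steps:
$g{\left(G,h \right)} = \sqrt{123}$
$\frac{488787}{1164} + \frac{g{\left(-255,- \frac{412}{-74} \right)}}{-349148} = \frac{488787}{1164} + \frac{\sqrt{123}}{-349148} = 488787 \cdot \frac{1}{1164} + \sqrt{123} \left(- \frac{1}{349148}\right) = \frac{162929}{388} - \frac{\sqrt{123}}{349148}$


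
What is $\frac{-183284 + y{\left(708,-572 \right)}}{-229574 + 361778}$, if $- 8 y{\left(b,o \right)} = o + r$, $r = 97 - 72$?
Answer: $- \frac{488575}{352544} \approx -1.3859$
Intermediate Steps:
$r = 25$ ($r = 97 - 72 = 25$)
$y{\left(b,o \right)} = - \frac{25}{8} - \frac{o}{8}$ ($y{\left(b,o \right)} = - \frac{o + 25}{8} = - \frac{25 + o}{8} = - \frac{25}{8} - \frac{o}{8}$)
$\frac{-183284 + y{\left(708,-572 \right)}}{-229574 + 361778} = \frac{-183284 - - \frac{547}{8}}{-229574 + 361778} = \frac{-183284 + \left(- \frac{25}{8} + \frac{143}{2}\right)}{132204} = \left(-183284 + \frac{547}{8}\right) \frac{1}{132204} = \left(- \frac{1465725}{8}\right) \frac{1}{132204} = - \frac{488575}{352544}$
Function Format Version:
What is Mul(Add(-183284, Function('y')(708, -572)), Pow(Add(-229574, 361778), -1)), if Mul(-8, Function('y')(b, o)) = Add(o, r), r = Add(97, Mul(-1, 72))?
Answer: Rational(-488575, 352544) ≈ -1.3859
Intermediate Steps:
r = 25 (r = Add(97, -72) = 25)
Function('y')(b, o) = Add(Rational(-25, 8), Mul(Rational(-1, 8), o)) (Function('y')(b, o) = Mul(Rational(-1, 8), Add(o, 25)) = Mul(Rational(-1, 8), Add(25, o)) = Add(Rational(-25, 8), Mul(Rational(-1, 8), o)))
Mul(Add(-183284, Function('y')(708, -572)), Pow(Add(-229574, 361778), -1)) = Mul(Add(-183284, Add(Rational(-25, 8), Mul(Rational(-1, 8), -572))), Pow(Add(-229574, 361778), -1)) = Mul(Add(-183284, Add(Rational(-25, 8), Rational(143, 2))), Pow(132204, -1)) = Mul(Add(-183284, Rational(547, 8)), Rational(1, 132204)) = Mul(Rational(-1465725, 8), Rational(1, 132204)) = Rational(-488575, 352544)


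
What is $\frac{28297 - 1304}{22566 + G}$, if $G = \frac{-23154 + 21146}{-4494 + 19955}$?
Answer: $\frac{417338773}{348890918} \approx 1.1962$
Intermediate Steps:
$G = - \frac{2008}{15461} \approx -0.12988$
$\frac{28297 - 1304}{22566 + G} = \frac{28297 - 1304}{22566 - \frac{2008}{15461}} = \frac{28297 - 1304}{\frac{348890918}{15461}} = 26993 \cdot \frac{15461}{348890918} = \frac{417338773}{348890918}$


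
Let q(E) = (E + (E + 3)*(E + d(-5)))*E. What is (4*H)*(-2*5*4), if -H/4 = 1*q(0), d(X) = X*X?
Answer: 0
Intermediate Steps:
d(X) = X²
q(E) = E*(E + (3 + E)*(25 + E)) (q(E) = (E + (E + 3)*(E + (-5)²))*E = (E + (3 + E)*(E + 25))*E = (E + (3 + E)*(25 + E))*E = E*(E + (3 + E)*(25 + E)))
H = 0 (H = -4*0*(75 + 0² + 29*0) = -4*0*(75 + 0 + 0) = -4*0*75 = -4*0 = 0)
(4*H)*(-2*5*4) = (4*0)*(-2*5*4) = 0*(-10*4) = 0*(-40) = 0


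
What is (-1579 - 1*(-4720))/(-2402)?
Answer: -3141/2402 ≈ -1.3077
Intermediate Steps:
(-1579 - 1*(-4720))/(-2402) = (-1579 + 4720)*(-1/2402) = 3141*(-1/2402) = -3141/2402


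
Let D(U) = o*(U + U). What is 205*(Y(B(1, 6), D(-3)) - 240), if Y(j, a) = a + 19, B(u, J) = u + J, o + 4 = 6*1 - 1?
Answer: -46535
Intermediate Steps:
o = 1 (o = -4 + (6*1 - 1) = -4 + (6 - 1) = -4 + 5 = 1)
B(u, J) = J + u
D(U) = 2*U (D(U) = 1*(U + U) = 1*(2*U) = 2*U)
Y(j, a) = 19 + a
205*(Y(B(1, 6), D(-3)) - 240) = 205*((19 + 2*(-3)) - 240) = 205*((19 - 6) - 240) = 205*(13 - 240) = 205*(-227) = -46535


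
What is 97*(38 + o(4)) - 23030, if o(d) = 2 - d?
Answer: -19538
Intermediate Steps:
97*(38 + o(4)) - 23030 = 97*(38 + (2 - 1*4)) - 23030 = 97*(38 + (2 - 4)) - 23030 = 97*(38 - 2) - 23030 = 97*36 - 23030 = 3492 - 23030 = -19538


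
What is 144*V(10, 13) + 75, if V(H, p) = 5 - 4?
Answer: 219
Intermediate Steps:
V(H, p) = 1
144*V(10, 13) + 75 = 144*1 + 75 = 144 + 75 = 219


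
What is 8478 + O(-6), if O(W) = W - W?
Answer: 8478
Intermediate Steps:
O(W) = 0
8478 + O(-6) = 8478 + 0 = 8478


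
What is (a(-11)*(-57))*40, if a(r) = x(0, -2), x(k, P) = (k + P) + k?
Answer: 4560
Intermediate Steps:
x(k, P) = P + 2*k (x(k, P) = (P + k) + k = P + 2*k)
a(r) = -2 (a(r) = -2 + 2*0 = -2 + 0 = -2)
(a(-11)*(-57))*40 = -2*(-57)*40 = 114*40 = 4560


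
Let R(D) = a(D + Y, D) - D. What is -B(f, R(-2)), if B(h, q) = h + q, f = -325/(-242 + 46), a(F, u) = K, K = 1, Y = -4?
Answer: -913/196 ≈ -4.6582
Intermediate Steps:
a(F, u) = 1
R(D) = 1 - D
f = 325/196 (f = -325/(-196) = -325*(-1/196) = 325/196 ≈ 1.6582)
-B(f, R(-2)) = -(325/196 + (1 - 1*(-2))) = -(325/196 + (1 + 2)) = -(325/196 + 3) = -1*913/196 = -913/196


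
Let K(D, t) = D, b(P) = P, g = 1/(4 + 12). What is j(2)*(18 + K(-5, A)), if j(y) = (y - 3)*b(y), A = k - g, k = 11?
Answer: -26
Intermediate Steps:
g = 1/16 ≈ 0.062500
A = 175/16 (A = 11 - 1*1/16 = 11 - 1/16 = 175/16 ≈ 10.938)
j(y) = y*(-3 + y) (j(y) = (y - 3)*y = (-3 + y)*y = y*(-3 + y))
j(2)*(18 + K(-5, A)) = (2*(-3 + 2))*(18 - 5) = (2*(-1))*13 = -2*13 = -26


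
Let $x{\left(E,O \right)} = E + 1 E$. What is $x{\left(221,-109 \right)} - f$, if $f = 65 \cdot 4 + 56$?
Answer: $126$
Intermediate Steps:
$x{\left(E,O \right)} = 2 E$ ($x{\left(E,O \right)} = E + E = 2 E$)
$f = 316$ ($f = 260 + 56 = 316$)
$x{\left(221,-109 \right)} - f = 2 \cdot 221 - 316 = 442 - 316 = 126$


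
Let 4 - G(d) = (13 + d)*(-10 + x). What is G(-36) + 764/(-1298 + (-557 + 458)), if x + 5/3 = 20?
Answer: 817747/4191 ≈ 195.12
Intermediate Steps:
x = 55/3 (x = -5/3 + 20 = 55/3 ≈ 18.333)
G(d) = -313/3 - 25*d/3 (G(d) = 4 - (13 + d)*(-10 + 55/3) = 4 - (13 + d)*25/3 = 4 - (325/3 + 25*d/3) = 4 + (-325/3 - 25*d/3) = -313/3 - 25*d/3)
G(-36) + 764/(-1298 + (-557 + 458)) = (-313/3 - 25/3*(-36)) + 764/(-1298 + (-557 + 458)) = (-313/3 + 300) + 764/(-1298 - 99) = 587/3 + 764/(-1397) = 587/3 + 764*(-1/1397) = 587/3 - 764/1397 = 817747/4191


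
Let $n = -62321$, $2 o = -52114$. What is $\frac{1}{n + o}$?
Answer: $- \frac{1}{88378} \approx -1.1315 \cdot 10^{-5}$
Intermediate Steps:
$o = -26057$ ($o = \frac{1}{2} \left(-52114\right) = -26057$)
$\frac{1}{n + o} = \frac{1}{-62321 - 26057} = \frac{1}{-88378} = - \frac{1}{88378}$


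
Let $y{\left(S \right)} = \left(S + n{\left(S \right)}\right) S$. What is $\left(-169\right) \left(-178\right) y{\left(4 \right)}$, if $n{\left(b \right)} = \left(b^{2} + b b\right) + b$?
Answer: $4813120$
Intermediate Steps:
$n{\left(b \right)} = b + 2 b^{2}$ ($n{\left(b \right)} = \left(b^{2} + b^{2}\right) + b = 2 b^{2} + b = b + 2 b^{2}$)
$y{\left(S \right)} = S \left(S + S \left(1 + 2 S\right)\right)$ ($y{\left(S \right)} = \left(S + S \left(1 + 2 S\right)\right) S = S \left(S + S \left(1 + 2 S\right)\right)$)
$\left(-169\right) \left(-178\right) y{\left(4 \right)} = \left(-169\right) \left(-178\right) 2 \cdot 4^{2} \left(1 + 4\right) = 30082 \cdot 2 \cdot 16 \cdot 5 = 30082 \cdot 160 = 4813120$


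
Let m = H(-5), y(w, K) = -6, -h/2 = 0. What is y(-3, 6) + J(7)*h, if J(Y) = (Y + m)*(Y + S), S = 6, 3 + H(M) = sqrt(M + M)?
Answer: -6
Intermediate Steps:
h = 0 (h = -2*0 = 0)
H(M) = -3 + sqrt(2)*sqrt(M) (H(M) = -3 + sqrt(M + M) = -3 + sqrt(2*M) = -3 + sqrt(2)*sqrt(M))
m = -3 + I*sqrt(10) (m = -3 + sqrt(2)*sqrt(-5) = -3 + sqrt(2)*(I*sqrt(5)) = -3 + I*sqrt(10) ≈ -3.0 + 3.1623*I)
J(Y) = (6 + Y)*(-3 + Y + I*sqrt(10)) (J(Y) = (Y + (-3 + I*sqrt(10)))*(Y + 6) = (-3 + Y + I*sqrt(10))*(6 + Y) = (6 + Y)*(-3 + Y + I*sqrt(10)))
y(-3, 6) + J(7)*h = -6 + (-18 + 7**2 + 3*7 + 6*I*sqrt(10) + I*7*sqrt(10))*0 = -6 + (-18 + 49 + 21 + 6*I*sqrt(10) + 7*I*sqrt(10))*0 = -6 + (52 + 13*I*sqrt(10))*0 = -6 + 0 = -6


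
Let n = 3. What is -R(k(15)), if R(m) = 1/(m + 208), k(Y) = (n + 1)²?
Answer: -1/224 ≈ -0.0044643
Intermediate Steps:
k(Y) = 16 (k(Y) = (3 + 1)² = 4² = 16)
R(m) = 1/(208 + m)
-R(k(15)) = -1/(208 + 16) = -1/224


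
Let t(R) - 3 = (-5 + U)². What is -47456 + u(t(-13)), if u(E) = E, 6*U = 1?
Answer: -1707467/36 ≈ -47430.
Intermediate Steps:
U = ⅙ (U = (⅙)*1 = ⅙ ≈ 0.16667)
t(R) = 949/36 (t(R) = 3 + (-5 + ⅙)² = 3 + (-29/6)² = 3 + 841/36 = 949/36)
-47456 + u(t(-13)) = -47456 + 949/36 = -1707467/36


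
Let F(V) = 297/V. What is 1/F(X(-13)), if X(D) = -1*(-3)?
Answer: 1/99 ≈ 0.010101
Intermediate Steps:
X(D) = 3
1/F(X(-13)) = 1/(297/3) = 1/(297*(⅓)) = 1/99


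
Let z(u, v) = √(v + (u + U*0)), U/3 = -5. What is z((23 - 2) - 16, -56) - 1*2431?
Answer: -2431 + I*√51 ≈ -2431.0 + 7.1414*I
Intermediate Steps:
U = -15 (U = 3*(-5) = -15)
z(u, v) = √(u + v) (z(u, v) = √(v + (u - 15*0)) = √(v + (u + 0)) = √(v + u) = √(u + v))
z((23 - 2) - 16, -56) - 1*2431 = √(((23 - 2) - 16) - 56) - 1*2431 = √((21 - 16) - 56) - 2431 = √(5 - 56) - 2431 = √(-51) - 2431 = I*√51 - 2431 = -2431 + I*√51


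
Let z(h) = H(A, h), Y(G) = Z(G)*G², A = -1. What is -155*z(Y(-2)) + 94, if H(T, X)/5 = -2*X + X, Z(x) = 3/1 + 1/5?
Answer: 10014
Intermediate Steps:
Z(x) = 16/5 (Z(x) = 3*1 + 1*(⅕) = 3 + ⅕ = 16/5)
H(T, X) = -5*X (H(T, X) = 5*(-2*X + X) = 5*(-X) = -5*X)
Y(G) = 16*G²/5
z(h) = -5*h
-155*z(Y(-2)) + 94 = -(-775)*(16/5)*(-2)² + 94 = -(-775)*(16/5)*4 + 94 = -(-775)*64/5 + 94 = -155*(-64) + 94 = 9920 + 94 = 10014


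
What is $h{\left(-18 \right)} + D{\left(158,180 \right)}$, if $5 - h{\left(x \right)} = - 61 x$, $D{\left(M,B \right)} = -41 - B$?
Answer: $-1314$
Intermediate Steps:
$h{\left(x \right)} = 5 + 61 x$ ($h{\left(x \right)} = 5 - - 61 x = 5 + 61 x$)
$h{\left(-18 \right)} + D{\left(158,180 \right)} = \left(5 + 61 \left(-18\right)\right) - 221 = \left(5 - 1098\right) - 221 = -1093 - 221 = -1314$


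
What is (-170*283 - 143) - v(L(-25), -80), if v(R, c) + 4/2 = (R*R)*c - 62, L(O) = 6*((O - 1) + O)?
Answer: 7442691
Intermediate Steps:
L(O) = -6 + 12*O (L(O) = 6*((-1 + O) + O) = 6*(-1 + 2*O) = -6 + 12*O)
v(R, c) = -64 + c*R² (v(R, c) = -2 + ((R*R)*c - 62) = -2 + (R²*c - 62) = -2 + (c*R² - 62) = -2 + (-62 + c*R²) = -64 + c*R²)
(-170*283 - 143) - v(L(-25), -80) = (-170*283 - 143) - (-64 - 80*(-6 + 12*(-25))²) = (-48110 - 143) - (-64 - 80*(-6 - 300)²) = -48253 - (-64 - 80*(-306)²) = -48253 - (-64 - 80*93636) = -48253 - (-64 - 7490880) = -48253 - 1*(-7490944) = -48253 + 7490944 = 7442691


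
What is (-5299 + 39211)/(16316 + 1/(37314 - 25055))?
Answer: 46191912/22224205 ≈ 2.0784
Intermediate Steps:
(-5299 + 39211)/(16316 + 1/(37314 - 25055)) = 33912/(16316 + 1/12259) = 33912/(200017845/12259) = 33912*(12259/200017845) = 46191912/22224205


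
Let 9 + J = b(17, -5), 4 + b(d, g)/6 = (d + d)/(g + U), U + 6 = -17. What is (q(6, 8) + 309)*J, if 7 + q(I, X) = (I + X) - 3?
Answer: -88266/7 ≈ -12609.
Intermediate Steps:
U = -23 (U = -6 - 17 = -23)
b(d, g) = -24 + 12*d/(-23 + g) (b(d, g) = -24 + 6*((d + d)/(g - 23)) = -24 + 6*((2*d)/(-23 + g)) = -24 + 6*(2*d/(-23 + g)) = -24 + 12*d/(-23 + g))
q(I, X) = -10 + I + X (q(I, X) = -7 + ((I + X) - 3) = -7 + (-3 + I + X) = -10 + I + X)
J = -282/7 (J = -9 + 12*(46 + 17 - 2*(-5))/(-23 - 5) = -9 + 12*(46 + 17 + 10)/(-28) = -9 + 12*(-1/28)*73 = -9 - 219/7 = -282/7 ≈ -40.286)
(q(6, 8) + 309)*J = ((-10 + 6 + 8) + 309)*(-282/7) = (4 + 309)*(-282/7) = 313*(-282/7) = -88266/7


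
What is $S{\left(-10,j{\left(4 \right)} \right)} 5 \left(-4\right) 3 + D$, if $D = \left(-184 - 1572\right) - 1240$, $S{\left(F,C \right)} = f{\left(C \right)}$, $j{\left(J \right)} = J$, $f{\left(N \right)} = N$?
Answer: $-3236$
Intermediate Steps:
$S{\left(F,C \right)} = C$
$D = -2996$ ($D = -1756 - 1240 = -2996$)
$S{\left(-10,j{\left(4 \right)} \right)} 5 \left(-4\right) 3 + D = 4 \cdot 5 \left(-4\right) 3 - 2996 = 4 \left(\left(-20\right) 3\right) - 2996 = 4 \left(-60\right) - 2996 = -240 - 2996 = -3236$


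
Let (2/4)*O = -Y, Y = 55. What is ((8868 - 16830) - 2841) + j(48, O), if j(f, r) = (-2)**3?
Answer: -10811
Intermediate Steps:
O = -110 (O = 2*(-1*55) = 2*(-55) = -110)
j(f, r) = -8
((8868 - 16830) - 2841) + j(48, O) = ((8868 - 16830) - 2841) - 8 = (-7962 - 2841) - 8 = -10803 - 8 = -10811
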